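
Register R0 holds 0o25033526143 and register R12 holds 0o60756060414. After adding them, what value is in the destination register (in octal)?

0o106011606557

Add column by column in base 8, right to left:
  3+4 = 7
  4+1 = 5
  1+4 = 5
  6+0 = 6
  2+6 = 0 carry 1
  5+0+1 = 6
  3+6 = 1 carry 1
  3+5+1 = 1 carry 1
  0+7+1 = 0 carry 1
  5+0+1 = 6
  2+6 = 0 carry 1
  final carry 1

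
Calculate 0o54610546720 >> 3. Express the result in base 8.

0o5461054672

Shifting right by 3 bits = 1 oct digit: drop the last 1.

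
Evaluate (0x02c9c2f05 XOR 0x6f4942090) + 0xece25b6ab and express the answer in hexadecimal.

First 0x02c9c2f05 XOR 0x6f4942090 = 0x6d8080f95.
Add column by column in base 16, right to left:
  5+b = 0 carry 1
  9+a+1 = 4 carry 1
  f+6+1 = 6 carry 1
  0+b+1 = c
  8+5 = d
  0+2 = 2
  8+e = 6 carry 1
  d+c+1 = a carry 1
  6+e+1 = 5 carry 1
  final carry 1

0x15a62dc640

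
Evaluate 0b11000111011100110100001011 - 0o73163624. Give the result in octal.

0o214162567

0b11000111011100110100001011 = 0o307346413 in octal.
Subtract column by column in base 8:
  3-4 → 7 (borrow)
  1-2-1 → 6 (borrow)
  4-6-1 → 5 (borrow)
  6-3-1 → 2
  4-6 → 6 (borrow)
  3-1-1 → 1
  7-3 → 4
  0-7 → 1 (borrow)
  3-0-1 → 2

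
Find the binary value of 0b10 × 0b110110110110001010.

0b1101101101100010100

Multiply each base-2 digit by 2, carrying:
  0×2 = 0 → write 0
  1×2 = 2 → write 0 carry 1
  0×2+1 = 1 → write 1
  1×2 = 2 → write 0 carry 1
  0×2+1 = 1 → write 1
  0×2 = 0 → write 0
  0×2 = 0 → write 0
  1×2 = 2 → write 0 carry 1
  1×2+1 = 3 → write 1 carry 1
  0×2+1 = 1 → write 1
  1×2 = 2 → write 0 carry 1
  1×2+1 = 3 → write 1 carry 1
  0×2+1 = 1 → write 1
  1×2 = 2 → write 0 carry 1
  1×2+1 = 3 → write 1 carry 1
  0×2+1 = 1 → write 1
  1×2 = 2 → write 0 carry 1
  1×2+1 = 3 → write 1 carry 1
  remaining carry: 1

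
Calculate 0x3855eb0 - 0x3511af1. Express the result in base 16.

0x3443bf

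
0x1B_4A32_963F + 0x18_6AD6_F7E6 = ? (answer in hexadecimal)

0x33B5098E25

Add column by column in base 16, right to left:
  F+6 = 5 carry 1
  3+E+1 = 2 carry 1
  6+7+1 = E
  9+F = 8 carry 1
  2+6+1 = 9
  3+D = 0 carry 1
  A+A+1 = 5 carry 1
  4+6+1 = B
  B+8 = 3 carry 1
  1+1+1 = 3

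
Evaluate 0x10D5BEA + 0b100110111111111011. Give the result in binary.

0b1000011111100101111100101

0x10D5BEA = 0b1000011010101101111101010 in binary.
Add column by column in base 2, right to left:
  0+1 = 1
  1+1 = 0 carry 1
  0+0+1 = 1
  1+1 = 0 carry 1
  0+1+1 = 0 carry 1
  1+1+1 = 1 carry 1
  1+1+1 = 1 carry 1
  1+1+1 = 1 carry 1
  1+1+1 = 1 carry 1
  1+1+1 = 1 carry 1
  0+1+1 = 0 carry 1
  1+1+1 = 1 carry 1
  1+0+1 = 0 carry 1
  0+1+1 = 0 carry 1
  1+1+1 = 1 carry 1
  0+0+1 = 1
  1+0 = 1
  0+1 = 1
  1+0 = 1
  1+0 = 1
  0+0 = 0
  0+0 = 0
  0+0 = 0
  0+0 = 0
  1+0 = 1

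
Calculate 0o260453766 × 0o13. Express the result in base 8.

Multiply each base-8 digit by 11, carrying:
  6×11 = 66 → write 2 carry 8
  6×11+8 = 74 → write 2 carry 9
  7×11+9 = 86 → write 6 carry 10
  3×11+10 = 43 → write 3 carry 5
  5×11+5 = 60 → write 4 carry 7
  4×11+7 = 51 → write 3 carry 6
  0×11+6 = 6 → write 6
  6×11 = 66 → write 2 carry 8
  2×11+8 = 30 → write 6 carry 3
  remaining carry: 3

0o3626343622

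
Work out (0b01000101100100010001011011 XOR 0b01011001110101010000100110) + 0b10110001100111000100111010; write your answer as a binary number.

0b11001101111000000110110111

First 0b01000101100100010001011011 XOR 0b01011001110101010000100110 = 0b00011100010001000001111101.
Add column by column in base 2, right to left:
  1+0 = 1
  0+1 = 1
  1+0 = 1
  1+1 = 0 carry 1
  1+1+1 = 1 carry 1
  1+1+1 = 1 carry 1
  1+0+1 = 0 carry 1
  0+0+1 = 1
  0+1 = 1
  0+0 = 0
  0+0 = 0
  0+0 = 0
  1+1 = 0 carry 1
  0+1+1 = 0 carry 1
  0+1+1 = 0 carry 1
  0+0+1 = 1
  1+0 = 1
  0+1 = 1
  0+1 = 1
  0+0 = 0
  1+0 = 1
  1+0 = 1
  1+1 = 0 carry 1
  0+1+1 = 0 carry 1
  0+0+1 = 1
  0+1 = 1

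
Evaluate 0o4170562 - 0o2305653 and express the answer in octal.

0o1662707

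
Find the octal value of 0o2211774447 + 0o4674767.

Add column by column in base 8, right to left:
  7+7 = 6 carry 1
  4+6+1 = 3 carry 1
  4+7+1 = 4 carry 1
  4+4+1 = 1 carry 1
  7+7+1 = 7 carry 1
  7+6+1 = 6 carry 1
  1+4+1 = 6
  1+0 = 1
  2+0 = 2
  2+0 = 2

0o2216671436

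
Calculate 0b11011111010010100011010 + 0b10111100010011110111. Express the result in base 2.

Add column by column in base 2, right to left:
  0+1 = 1
  1+1 = 0 carry 1
  0+1+1 = 0 carry 1
  1+0+1 = 0 carry 1
  1+1+1 = 1 carry 1
  0+1+1 = 0 carry 1
  0+1+1 = 0 carry 1
  0+1+1 = 0 carry 1
  1+0+1 = 0 carry 1
  0+0+1 = 1
  1+1 = 0 carry 1
  0+0+1 = 1
  0+0 = 0
  1+0 = 1
  0+1 = 1
  1+1 = 0 carry 1
  1+1+1 = 1 carry 1
  1+1+1 = 1 carry 1
  1+0+1 = 0 carry 1
  1+1+1 = 1 carry 1
  0+0+1 = 1
  1+0 = 1
  1+0 = 1

0b11110110110101000010001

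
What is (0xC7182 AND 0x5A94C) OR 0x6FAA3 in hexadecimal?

0x6FBA3

0xC7182 AND 0x5A94C = 0x42100.
Then OR with 0x6FAA3.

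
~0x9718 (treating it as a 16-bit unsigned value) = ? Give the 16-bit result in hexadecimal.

Each hex digit d becomes f−d:
  9→6, 7→8, 1→e, 8→7

0x68e7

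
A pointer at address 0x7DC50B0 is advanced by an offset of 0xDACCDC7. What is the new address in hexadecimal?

0x15891E77

Add column by column in base 16, right to left:
  0+7 = 7
  B+C = 7 carry 1
  0+D+1 = E
  5+C = 1 carry 1
  C+C+1 = 9 carry 1
  D+A+1 = 8 carry 1
  7+D+1 = 5 carry 1
  final carry 1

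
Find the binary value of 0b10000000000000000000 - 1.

0b1111111111111111111

The trailing 19 digits are 0, so subtracting 1 borrows through: they become 1 and the next digit up decrements.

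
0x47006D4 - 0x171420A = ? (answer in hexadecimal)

0x2FEC4CA

Subtract column by column in base 16:
  4-A → A (borrow)
  D-0-1 → C
  6-2 → 4
  0-4 → C (borrow)
  0-1-1 → E (borrow)
  7-7-1 → F (borrow)
  4-1-1 → 2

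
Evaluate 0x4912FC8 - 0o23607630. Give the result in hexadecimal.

0x4422030

0o23607630 = 0x4F0F98 in hexadecimal.
Subtract column by column in base 16:
  8-8 → 0
  C-9 → 3
  F-F → 0
  2-0 → 2
  1-F → 2 (borrow)
  9-4-1 → 4
  4-0 → 4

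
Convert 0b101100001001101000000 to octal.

Group the bits in threes: 101 100 001 001 101 000 000 → 5411500.

0o5411500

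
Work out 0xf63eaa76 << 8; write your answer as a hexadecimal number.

0xf63eaa7600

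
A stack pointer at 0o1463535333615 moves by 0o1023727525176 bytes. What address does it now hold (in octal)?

0o2507465061013

Add column by column in base 8, right to left:
  5+6 = 3 carry 1
  1+7+1 = 1 carry 1
  6+1+1 = 0 carry 1
  3+5+1 = 1 carry 1
  3+2+1 = 6
  3+5 = 0 carry 1
  5+7+1 = 5 carry 1
  3+2+1 = 6
  5+7 = 4 carry 1
  3+3+1 = 7
  6+2 = 0 carry 1
  4+0+1 = 5
  1+1 = 2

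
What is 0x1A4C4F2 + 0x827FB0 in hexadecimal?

Add column by column in base 16, right to left:
  2+0 = 2
  F+B = A carry 1
  4+F+1 = 4 carry 1
  C+7+1 = 4 carry 1
  4+2+1 = 7
  A+8 = 2 carry 1
  1+0+1 = 2

0x22744A2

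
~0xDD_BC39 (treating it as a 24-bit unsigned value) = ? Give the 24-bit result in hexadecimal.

Each hex digit d becomes F−d:
  D→2, D→2, B→4, C→3, 3→C, 9→6

0x2243C6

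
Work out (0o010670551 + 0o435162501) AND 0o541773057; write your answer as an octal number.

Add column by column in base 8, right to left:
  1+1 = 2
  5+0 = 5
  5+5 = 2 carry 1
  0+2+1 = 3
  7+6 = 5 carry 1
  6+1+1 = 0 carry 1
  0+5+1 = 6
  1+3 = 4
  0+4 = 4
Sum = 0o446053252; now AND with 0o541773057:
  4&5=4, 4&4=4, 6&1=0, 0&7=0, 5&7=5, 3&3=3, 2&0=0, 5&5=5, 2&7=2

0o440053052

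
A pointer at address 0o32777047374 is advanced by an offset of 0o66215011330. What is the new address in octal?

0o121214060724

Add column by column in base 8, right to left:
  4+0 = 4
  7+3 = 2 carry 1
  3+3+1 = 7
  7+1 = 0 carry 1
  4+1+1 = 6
  0+0 = 0
  7+5 = 4 carry 1
  7+1+1 = 1 carry 1
  7+2+1 = 2 carry 1
  2+6+1 = 1 carry 1
  3+6+1 = 2 carry 1
  final carry 1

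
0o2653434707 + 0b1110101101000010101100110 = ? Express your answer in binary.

0o2653434707 = 0b10110101011100011100111000111 in binary.
Add column by column in base 2, right to left:
  1+0 = 1
  1+1 = 0 carry 1
  1+1+1 = 1 carry 1
  0+0+1 = 1
  0+0 = 0
  0+1 = 1
  1+1 = 0 carry 1
  1+0+1 = 0 carry 1
  1+1+1 = 1 carry 1
  0+0+1 = 1
  0+1 = 1
  1+0 = 1
  1+0 = 1
  1+0 = 1
  0+0 = 0
  0+1 = 1
  0+0 = 0
  1+1 = 0 carry 1
  1+1+1 = 1 carry 1
  1+0+1 = 0 carry 1
  0+1+1 = 0 carry 1
  1+0+1 = 0 carry 1
  0+1+1 = 0 carry 1
  1+1+1 = 1 carry 1
  0+1+1 = 0 carry 1
  1+0+1 = 0 carry 1
  1+0+1 = 0 carry 1
  0+0+1 = 1
  1+0 = 1

0b11000100001001011111100101101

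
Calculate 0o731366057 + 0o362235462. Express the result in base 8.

0o1313623541

Add column by column in base 8, right to left:
  7+2 = 1 carry 1
  5+6+1 = 4 carry 1
  0+4+1 = 5
  6+5 = 3 carry 1
  6+3+1 = 2 carry 1
  3+2+1 = 6
  1+2 = 3
  3+6 = 1 carry 1
  7+3+1 = 3 carry 1
  final carry 1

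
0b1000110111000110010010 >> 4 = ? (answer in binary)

Right shift by 4: drop the 4 least-significant bits.

0b100011011100011001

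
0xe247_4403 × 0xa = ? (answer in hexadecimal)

Multiply each base-16 digit by 10, carrying:
  3×10 = 30 → write e carry 1
  0×10+1 = 1 → write 1
  4×10 = 40 → write 8 carry 2
  4×10+2 = 42 → write a carry 2
  7×10+2 = 72 → write 8 carry 4
  4×10+4 = 44 → write c carry 2
  2×10+2 = 22 → write 6 carry 1
  e×10+1 = 141 → write d carry 8
  remaining carry: 8

0x8d6c8a81e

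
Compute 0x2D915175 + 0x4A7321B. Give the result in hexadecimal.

0x32388390

Add column by column in base 16, right to left:
  5+B = 0 carry 1
  7+1+1 = 9
  1+2 = 3
  5+3 = 8
  1+7 = 8
  9+A = 3 carry 1
  D+4+1 = 2 carry 1
  2+0+1 = 3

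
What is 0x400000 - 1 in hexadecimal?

0x3fffff

The trailing 5 digits are 0, so subtracting 1 borrows through: they become F and the next digit up decrements.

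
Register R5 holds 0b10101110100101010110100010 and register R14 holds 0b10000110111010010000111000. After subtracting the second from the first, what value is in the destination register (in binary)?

0b100111101011000101101010

Subtract column by column in base 2:
  0-0 → 0
  1-0 → 1
  0-0 → 0
  0-1 → 1 (borrow)
  0-1-1 → 0 (borrow)
  1-1-1 → 1 (borrow)
  0-0-1 → 1 (borrow)
  1-0-1 → 0
  1-0 → 1
  0-0 → 0
  1-1 → 0
  0-0 → 0
  1-0 → 1
  0-1 → 1 (borrow)
  1-0-1 → 0
  0-1 → 1 (borrow)
  0-1-1 → 0 (borrow)
  1-1-1 → 1 (borrow)
  0-0-1 → 1 (borrow)
  1-1-1 → 1 (borrow)
  1-1-1 → 1 (borrow)
  1-0-1 → 0
  0-0 → 0
  1-0 → 1
  0-0 → 0
  1-1 → 0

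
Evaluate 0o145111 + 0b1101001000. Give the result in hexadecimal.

0xcd91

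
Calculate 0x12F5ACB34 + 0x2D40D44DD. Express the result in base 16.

0x403681011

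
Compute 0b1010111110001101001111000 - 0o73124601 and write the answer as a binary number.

0b11100100111000011110111

0o73124601 = 0b111011001010100110000001 in binary.
Subtract column by column in base 2:
  0-1 → 1 (borrow)
  0-0-1 → 1 (borrow)
  0-0-1 → 1 (borrow)
  1-0-1 → 0
  1-0 → 1
  1-0 → 1
  1-0 → 1
  0-1 → 1 (borrow)
  0-1-1 → 0 (borrow)
  1-0-1 → 0
  0-0 → 0
  1-1 → 0
  1-0 → 1
  0-1 → 1 (borrow)
  0-0-1 → 1 (borrow)
  0-1-1 → 0 (borrow)
  1-0-1 → 0
  1-0 → 1
  1-1 → 0
  1-1 → 0
  1-0 → 1
  0-1 → 1 (borrow)
  1-1-1 → 1 (borrow)
  0-1-1 → 0 (borrow)
  1-0-1 → 0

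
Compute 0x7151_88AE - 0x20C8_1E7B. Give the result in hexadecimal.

0x50896A33

Subtract column by column in base 16:
  E-B → 3
  A-7 → 3
  8-E → A (borrow)
  8-1-1 → 6
  1-8 → 9 (borrow)
  5-C-1 → 8 (borrow)
  1-0-1 → 0
  7-2 → 5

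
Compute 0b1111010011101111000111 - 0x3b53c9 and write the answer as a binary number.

0x3b53c9 = 0b1110110101001111001001 in binary.
Subtract column by column in base 2:
  1-1 → 0
  1-0 → 1
  1-0 → 1
  0-1 → 1 (borrow)
  0-0-1 → 1 (borrow)
  0-0-1 → 1 (borrow)
  1-1-1 → 1 (borrow)
  1-1-1 → 1 (borrow)
  1-1-1 → 1 (borrow)
  1-1-1 → 1 (borrow)
  0-0-1 → 1 (borrow)
  1-0-1 → 0
  1-1 → 0
  1-0 → 1
  0-1 → 1 (borrow)
  0-0-1 → 1 (borrow)
  1-1-1 → 1 (borrow)
  0-1-1 → 0 (borrow)
  1-0-1 → 0
  1-1 → 0
  1-1 → 0
  1-1 → 0

0b11110011111111110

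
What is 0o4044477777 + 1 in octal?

0o4044500000

The trailing 5 digits are 7 (max in base 8), so adding 1 cascades: they roll to 0 and the next digit up increments.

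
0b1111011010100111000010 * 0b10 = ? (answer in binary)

Multiply each base-2 digit by 2, carrying:
  0×2 = 0 → write 0
  1×2 = 2 → write 0 carry 1
  0×2+1 = 1 → write 1
  0×2 = 0 → write 0
  0×2 = 0 → write 0
  0×2 = 0 → write 0
  1×2 = 2 → write 0 carry 1
  1×2+1 = 3 → write 1 carry 1
  1×2+1 = 3 → write 1 carry 1
  0×2+1 = 1 → write 1
  0×2 = 0 → write 0
  1×2 = 2 → write 0 carry 1
  0×2+1 = 1 → write 1
  1×2 = 2 → write 0 carry 1
  0×2+1 = 1 → write 1
  1×2 = 2 → write 0 carry 1
  1×2+1 = 3 → write 1 carry 1
  0×2+1 = 1 → write 1
  1×2 = 2 → write 0 carry 1
  1×2+1 = 3 → write 1 carry 1
  1×2+1 = 3 → write 1 carry 1
  1×2+1 = 3 → write 1 carry 1
  remaining carry: 1

0b11110110101001110000100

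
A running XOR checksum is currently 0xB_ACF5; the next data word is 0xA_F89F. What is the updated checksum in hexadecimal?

XOR each hex digit independently (no carries):
  B^A=1, A^F=5, C^8=4, F^9=6, 5^F=A

0x1546A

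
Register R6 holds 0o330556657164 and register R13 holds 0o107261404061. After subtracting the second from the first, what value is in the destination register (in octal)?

0o221275253103

Subtract column by column in base 8:
  4-1 → 3
  6-6 → 0
  1-0 → 1
  7-4 → 3
  5-0 → 5
  6-4 → 2
  6-1 → 5
  5-6 → 7 (borrow)
  5-2-1 → 2
  0-7 → 1 (borrow)
  3-0-1 → 2
  3-1 → 2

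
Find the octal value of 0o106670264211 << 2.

2 bits is not a whole number of base-8 digits; in binary: 1000110110111000010110100010001001 << 2 = 100011011011100001011010001000100100.

0o433341321044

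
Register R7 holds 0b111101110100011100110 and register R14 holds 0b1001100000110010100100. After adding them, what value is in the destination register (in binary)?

0b10001001111010110001010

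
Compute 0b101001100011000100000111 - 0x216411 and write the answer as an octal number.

0o41146366

0b101001100011000100000111 = 0o51430407 in octal.
0x216411 = 0o10262021 in octal.
Subtract column by column in base 8:
  7-1 → 6
  0-2 → 6 (borrow)
  4-0-1 → 3
  0-2 → 6 (borrow)
  3-6-1 → 4 (borrow)
  4-2-1 → 1
  1-0 → 1
  5-1 → 4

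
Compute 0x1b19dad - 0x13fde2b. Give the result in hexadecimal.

0x71bf82

Subtract column by column in base 16:
  d-b → 2
  a-2 → 8
  d-e → f (borrow)
  9-d-1 → b (borrow)
  1-f-1 → 1 (borrow)
  b-3-1 → 7
  1-1 → 0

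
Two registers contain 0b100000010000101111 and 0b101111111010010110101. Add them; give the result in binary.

0b110011111100011100100

Add column by column in base 2, right to left:
  1+1 = 0 carry 1
  1+0+1 = 0 carry 1
  1+1+1 = 1 carry 1
  1+0+1 = 0 carry 1
  0+1+1 = 0 carry 1
  1+1+1 = 1 carry 1
  0+0+1 = 1
  0+1 = 1
  0+0 = 0
  0+0 = 0
  1+1 = 0 carry 1
  0+0+1 = 1
  0+1 = 1
  0+1 = 1
  0+1 = 1
  0+1 = 1
  0+1 = 1
  1+1 = 0 carry 1
  0+1+1 = 0 carry 1
  0+0+1 = 1
  0+1 = 1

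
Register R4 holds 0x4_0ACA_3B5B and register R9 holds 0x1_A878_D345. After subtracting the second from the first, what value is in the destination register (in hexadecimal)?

Subtract column by column in base 16:
  B-5 → 6
  5-4 → 1
  B-3 → 8
  3-D → 6 (borrow)
  A-8-1 → 1
  C-7 → 5
  A-8 → 2
  0-A → 6 (borrow)
  4-1-1 → 2

0x262516816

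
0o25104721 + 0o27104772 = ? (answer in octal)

Add column by column in base 8, right to left:
  1+2 = 3
  2+7 = 1 carry 1
  7+7+1 = 7 carry 1
  4+4+1 = 1 carry 1
  0+0+1 = 1
  1+1 = 2
  5+7 = 4 carry 1
  2+2+1 = 5

0o54211713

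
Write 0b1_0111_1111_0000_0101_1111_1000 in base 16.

Group the bits into nibbles: 0001 0111 1111 0000 0101 1111 1000 → 17f05f8.

0x17f05f8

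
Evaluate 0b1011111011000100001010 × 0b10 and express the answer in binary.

0b10111110110001000010100

Multiply each base-2 digit by 2, carrying:
  0×2 = 0 → write 0
  1×2 = 2 → write 0 carry 1
  0×2+1 = 1 → write 1
  1×2 = 2 → write 0 carry 1
  0×2+1 = 1 → write 1
  0×2 = 0 → write 0
  0×2 = 0 → write 0
  0×2 = 0 → write 0
  1×2 = 2 → write 0 carry 1
  0×2+1 = 1 → write 1
  0×2 = 0 → write 0
  0×2 = 0 → write 0
  1×2 = 2 → write 0 carry 1
  1×2+1 = 3 → write 1 carry 1
  0×2+1 = 1 → write 1
  1×2 = 2 → write 0 carry 1
  1×2+1 = 3 → write 1 carry 1
  1×2+1 = 3 → write 1 carry 1
  1×2+1 = 3 → write 1 carry 1
  1×2+1 = 3 → write 1 carry 1
  0×2+1 = 1 → write 1
  1×2 = 2 → write 0 carry 1
  remaining carry: 1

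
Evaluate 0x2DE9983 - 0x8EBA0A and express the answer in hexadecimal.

Subtract column by column in base 16:
  3-A → 9 (borrow)
  8-0-1 → 7
  9-A → F (borrow)
  9-B-1 → D (borrow)
  E-E-1 → F (borrow)
  D-8-1 → 4
  2-0 → 2

0x24FDF79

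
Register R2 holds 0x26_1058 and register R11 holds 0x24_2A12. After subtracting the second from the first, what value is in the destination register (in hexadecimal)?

0x1E646

Subtract column by column in base 16:
  8-2 → 6
  5-1 → 4
  0-A → 6 (borrow)
  1-2-1 → E (borrow)
  6-4-1 → 1
  2-2 → 0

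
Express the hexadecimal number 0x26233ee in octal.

0o230431756

Expand each hex digit to 4 bits: 2=0010 6=0110 2=0010 3=0011 3=0011 e=1110 e=1110.
Group the bits in threes: 010 011 000 100 011 001 111 101 110 → 230431756.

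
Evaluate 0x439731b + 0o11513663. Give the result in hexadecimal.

0o11513663 = 0x2697b3 in hexadecimal.
Add column by column in base 16, right to left:
  b+3 = e
  1+b = c
  3+7 = a
  7+9 = 0 carry 1
  9+6+1 = 0 carry 1
  3+2+1 = 6
  4+0 = 4

0x4600ace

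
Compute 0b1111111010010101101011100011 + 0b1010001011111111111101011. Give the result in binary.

0b10001001011110101101011001110

Add column by column in base 2, right to left:
  1+1 = 0 carry 1
  1+1+1 = 1 carry 1
  0+0+1 = 1
  0+1 = 1
  0+0 = 0
  1+1 = 0 carry 1
  1+1+1 = 1 carry 1
  1+1+1 = 1 carry 1
  0+1+1 = 0 carry 1
  1+1+1 = 1 carry 1
  0+1+1 = 0 carry 1
  1+1+1 = 1 carry 1
  1+1+1 = 1 carry 1
  0+1+1 = 0 carry 1
  1+1+1 = 1 carry 1
  0+1+1 = 0 carry 1
  1+1+1 = 1 carry 1
  0+0+1 = 1
  0+1 = 1
  1+0 = 1
  0+0 = 0
  1+0 = 1
  1+1 = 0 carry 1
  1+0+1 = 0 carry 1
  1+1+1 = 1 carry 1
  1+0+1 = 0 carry 1
  1+0+1 = 0 carry 1
  1+0+1 = 0 carry 1
  final carry 1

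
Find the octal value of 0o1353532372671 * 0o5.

0o7232304346235

Multiply each base-8 digit by 5, carrying:
  1×5 = 5 → write 5
  7×5 = 35 → write 3 carry 4
  6×5+4 = 34 → write 2 carry 4
  2×5+4 = 14 → write 6 carry 1
  7×5+1 = 36 → write 4 carry 4
  3×5+4 = 19 → write 3 carry 2
  2×5+2 = 12 → write 4 carry 1
  3×5+1 = 16 → write 0 carry 2
  5×5+2 = 27 → write 3 carry 3
  3×5+3 = 18 → write 2 carry 2
  5×5+2 = 27 → write 3 carry 3
  3×5+3 = 18 → write 2 carry 2
  1×5+2 = 7 → write 7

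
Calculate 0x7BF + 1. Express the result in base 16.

0x7C0

The trailing 1 digit is F (max in base 16), so adding 1 cascades: they roll to 0 and the next digit up increments.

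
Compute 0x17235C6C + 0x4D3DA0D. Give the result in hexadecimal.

Add column by column in base 16, right to left:
  C+D = 9 carry 1
  6+0+1 = 7
  C+A = 6 carry 1
  5+D+1 = 3 carry 1
  3+3+1 = 7
  2+D = F
  7+4 = B
  1+0 = 1

0x1BF73679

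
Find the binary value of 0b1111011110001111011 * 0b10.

Multiply each base-2 digit by 2, carrying:
  1×2 = 2 → write 0 carry 1
  1×2+1 = 3 → write 1 carry 1
  0×2+1 = 1 → write 1
  1×2 = 2 → write 0 carry 1
  1×2+1 = 3 → write 1 carry 1
  1×2+1 = 3 → write 1 carry 1
  1×2+1 = 3 → write 1 carry 1
  0×2+1 = 1 → write 1
  0×2 = 0 → write 0
  0×2 = 0 → write 0
  1×2 = 2 → write 0 carry 1
  1×2+1 = 3 → write 1 carry 1
  1×2+1 = 3 → write 1 carry 1
  1×2+1 = 3 → write 1 carry 1
  0×2+1 = 1 → write 1
  1×2 = 2 → write 0 carry 1
  1×2+1 = 3 → write 1 carry 1
  1×2+1 = 3 → write 1 carry 1
  1×2+1 = 3 → write 1 carry 1
  remaining carry: 1

0b11110111100011110110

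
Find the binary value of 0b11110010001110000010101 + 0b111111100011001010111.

Add column by column in base 2, right to left:
  1+1 = 0 carry 1
  0+1+1 = 0 carry 1
  1+1+1 = 1 carry 1
  0+0+1 = 1
  1+1 = 0 carry 1
  0+0+1 = 1
  0+1 = 1
  0+0 = 0
  0+0 = 0
  0+1 = 1
  1+1 = 0 carry 1
  1+0+1 = 0 carry 1
  1+0+1 = 0 carry 1
  0+0+1 = 1
  0+1 = 1
  0+1 = 1
  1+1 = 0 carry 1
  0+1+1 = 0 carry 1
  0+1+1 = 0 carry 1
  1+1+1 = 1 carry 1
  1+1+1 = 1 carry 1
  1+0+1 = 0 carry 1
  1+0+1 = 0 carry 1
  final carry 1

0b100110001110001001101100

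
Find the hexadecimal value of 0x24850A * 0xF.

Multiply each base-16 digit by 15, carrying:
  A×15 = 150 → write 6 carry 9
  0×15+9 = 9 → write 9
  5×15 = 75 → write B carry 4
  8×15+4 = 124 → write C carry 7
  4×15+7 = 67 → write 3 carry 4
  2×15+4 = 34 → write 2 carry 2
  remaining carry: 2

0x223CB96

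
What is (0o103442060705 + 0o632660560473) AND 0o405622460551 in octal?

0o404222440400

Add column by column in base 8, right to left:
  5+3 = 0 carry 1
  0+7+1 = 0 carry 1
  7+4+1 = 4 carry 1
  0+0+1 = 1
  6+6 = 4 carry 1
  0+5+1 = 6
  2+0 = 2
  4+6 = 2 carry 1
  4+6+1 = 3 carry 1
  3+2+1 = 6
  0+3 = 3
  1+6 = 7
Sum = 0o736322641400; now AND with 0o405622460551:
  7&4=4, 3&0=0, 6&5=4, 3&6=2, 2&2=2, 2&2=2, 6&4=4, 4&6=4, 1&0=0, 4&5=4, 0&5=0, 0&1=0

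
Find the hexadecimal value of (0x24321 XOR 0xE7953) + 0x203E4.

0xE3E56

First 0x24321 XOR 0xE7953 = 0xC3A72.
Add column by column in base 16, right to left:
  2+4 = 6
  7+E = 5 carry 1
  A+3+1 = E
  3+0 = 3
  C+2 = E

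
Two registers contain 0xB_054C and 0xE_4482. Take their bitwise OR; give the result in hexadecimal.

OR each hex digit independently (no carries):
  B|E=F, 0|4=4, 5|4=5, 4|8=C, C|2=E

0xF45CE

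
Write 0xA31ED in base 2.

0b10100011000111101101

Expand each hex digit to 4 bits: A=1010 3=0011 1=0001 E=1110 D=1101.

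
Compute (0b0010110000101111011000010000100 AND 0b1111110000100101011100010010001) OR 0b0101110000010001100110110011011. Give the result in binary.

0b0010110000101111011000010000100 AND 0b1111110000100101011100010010001 = 0b0010110000100101011000010000000.
Then OR with 0b0101110000010001100110110011011.

0b111110000110101111110110011011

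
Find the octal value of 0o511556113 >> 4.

0o24466704

4 bits is not a whole number of base-8 digits; in binary: 101001001101101110001001011 >> 4 = 10100100110110111000100.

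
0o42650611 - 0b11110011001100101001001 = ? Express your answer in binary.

0o42650611 = 0b100010110101000110001001 in binary.
Subtract column by column in base 2:
  1-1 → 0
  0-0 → 0
  0-0 → 0
  1-1 → 0
  0-0 → 0
  0-0 → 0
  0-1 → 1 (borrow)
  1-0-1 → 0
  1-1 → 0
  0-0 → 0
  0-0 → 0
  0-1 → 1 (borrow)
  1-1-1 → 1 (borrow)
  0-0-1 → 1 (borrow)
  1-0-1 → 0
  0-1 → 1 (borrow)
  1-1-1 → 1 (borrow)
  1-0-1 → 0
  0-0 → 0
  1-1 → 0
  0-1 → 1 (borrow)
  0-1-1 → 0 (borrow)
  0-1-1 → 0 (borrow)
  1-0-1 → 0

0b100011011100001000000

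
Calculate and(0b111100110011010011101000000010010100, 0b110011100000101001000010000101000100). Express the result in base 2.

AND bit by bit (1 only where both bits are 1):
  111100110011010011101000000010010100
& 110011100000101001000010000101000100
= 110000100000000001000000000000000100

0b110000100000000001000000000000000100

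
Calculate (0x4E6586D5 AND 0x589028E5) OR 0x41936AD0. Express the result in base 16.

0x49936AD5

0x4E6586D5 AND 0x589028E5 = 0x480000C5.
Then OR with 0x41936AD0.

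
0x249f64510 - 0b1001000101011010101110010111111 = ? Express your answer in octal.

0x249f64510 = 0o111175442420 in octal.
0b1001000101011010101110010111111 = 0o11053256277 in octal.
Subtract column by column in base 8:
  0-7 → 1 (borrow)
  2-7-1 → 2 (borrow)
  4-2-1 → 1
  2-6 → 4 (borrow)
  4-5-1 → 6 (borrow)
  4-2-1 → 1
  5-3 → 2
  7-5 → 2
  1-0 → 1
  1-1 → 0
  1-1 → 0
  1-0 → 1

0o100122164121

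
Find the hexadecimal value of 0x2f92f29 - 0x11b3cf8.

0x1ddf231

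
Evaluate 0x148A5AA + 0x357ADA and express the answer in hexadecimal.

Add column by column in base 16, right to left:
  A+A = 4 carry 1
  A+D+1 = 8 carry 1
  5+A+1 = 0 carry 1
  A+7+1 = 2 carry 1
  8+5+1 = E
  4+3 = 7
  1+0 = 1

0x17E2084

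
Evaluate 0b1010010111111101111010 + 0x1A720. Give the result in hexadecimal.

0x2B269A

0b1010010111111101111010 = 0x297F7A in hexadecimal.
Add column by column in base 16, right to left:
  A+0 = A
  7+2 = 9
  F+7 = 6 carry 1
  7+A+1 = 2 carry 1
  9+1+1 = B
  2+0 = 2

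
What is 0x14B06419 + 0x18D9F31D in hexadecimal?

0x2D8A5736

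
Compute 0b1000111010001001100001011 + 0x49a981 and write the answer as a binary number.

0x49a981 = 0b10010011010100110000001 in binary.
Add column by column in base 2, right to left:
  1+1 = 0 carry 1
  1+0+1 = 0 carry 1
  0+0+1 = 1
  1+0 = 1
  0+0 = 0
  0+0 = 0
  0+0 = 0
  0+1 = 1
  1+1 = 0 carry 1
  1+0+1 = 0 carry 1
  0+0+1 = 1
  0+1 = 1
  1+0 = 1
  0+1 = 1
  0+0 = 0
  0+1 = 1
  1+1 = 0 carry 1
  0+0+1 = 1
  1+0 = 1
  1+1 = 0 carry 1
  1+0+1 = 0 carry 1
  0+0+1 = 1
  0+1 = 1
  0+0 = 0
  1+0 = 1

0b1011001101011110010001100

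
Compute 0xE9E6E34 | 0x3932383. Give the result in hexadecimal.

0xF9F6FB7

OR each hex digit independently (no carries):
  E|3=F, 9|9=9, E|3=F, 6|2=6, E|3=F, 3|8=B, 4|3=7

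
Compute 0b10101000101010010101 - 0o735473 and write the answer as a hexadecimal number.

0x6CF5A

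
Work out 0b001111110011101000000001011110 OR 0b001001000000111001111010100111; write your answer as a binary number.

OR bit by bit (1 where either bit is 1):
  001111110011101000000001011110
| 001001000000111001111010100111
= 001111110011111001111011111111

0b001111110011111001111011111111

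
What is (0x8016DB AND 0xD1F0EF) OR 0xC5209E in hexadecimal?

0x8016DB AND 0xD1F0EF = 0x8010CB.
Then OR with 0xC5209E.

0xC530DF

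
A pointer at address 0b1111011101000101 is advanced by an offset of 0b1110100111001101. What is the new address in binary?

0b11110000100010010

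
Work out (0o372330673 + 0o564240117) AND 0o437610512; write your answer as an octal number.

0o16410012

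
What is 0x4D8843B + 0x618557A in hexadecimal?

0xAF0D9B5

Add column by column in base 16, right to left:
  B+A = 5 carry 1
  3+7+1 = B
  4+5 = 9
  8+5 = D
  8+8 = 0 carry 1
  D+1+1 = F
  4+6 = A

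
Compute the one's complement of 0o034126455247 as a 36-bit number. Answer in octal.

Each oct digit d becomes 7−d:
  0→7, 3→4, 4→3, 1→6, 2→5, 6→1, 4→3, 5→2, 5→2, 2→5, 4→3, 7→0

0o743651322530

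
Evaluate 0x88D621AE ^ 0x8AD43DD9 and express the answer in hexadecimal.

0x02021C77

XOR each hex digit independently (no carries):
  8^8=0, 8^A=2, D^D=0, 6^4=2, 2^3=1, 1^D=C, A^D=7, E^9=7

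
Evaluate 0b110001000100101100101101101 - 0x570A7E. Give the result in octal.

0o562647357

0b110001000100101100101101101 = 0o610454555 in octal.
0x570A7E = 0o25605176 in octal.
Subtract column by column in base 8:
  5-6 → 7 (borrow)
  5-7-1 → 5 (borrow)
  5-1-1 → 3
  4-5 → 7 (borrow)
  5-0-1 → 4
  4-6 → 6 (borrow)
  0-5-1 → 2 (borrow)
  1-2-1 → 6 (borrow)
  6-0-1 → 5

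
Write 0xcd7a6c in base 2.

0b110011010111101001101100

Expand each hex digit to 4 bits: c=1100 d=1101 7=0111 a=1010 6=0110 c=1100.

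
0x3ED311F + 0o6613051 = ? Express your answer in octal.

0o402043510

0x3ED311F = 0o373230437 in octal.
Add column by column in base 8, right to left:
  7+1 = 0 carry 1
  3+5+1 = 1 carry 1
  4+0+1 = 5
  0+3 = 3
  3+1 = 4
  2+6 = 0 carry 1
  3+6+1 = 2 carry 1
  7+0+1 = 0 carry 1
  3+0+1 = 4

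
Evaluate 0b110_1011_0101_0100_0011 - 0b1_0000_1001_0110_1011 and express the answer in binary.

Subtract column by column in base 2:
  1-1 → 0
  1-1 → 0
  0-0 → 0
  0-1 → 1 (borrow)
  0-0-1 → 1 (borrow)
  0-1-1 → 0 (borrow)
  1-1-1 → 1 (borrow)
  0-0-1 → 1 (borrow)
  1-1-1 → 1 (borrow)
  0-0-1 → 1 (borrow)
  1-0-1 → 0
  0-1 → 1 (borrow)
  1-0-1 → 0
  1-0 → 1
  0-0 → 0
  1-0 → 1
  0-1 → 1 (borrow)
  1-0-1 → 0
  1-0 → 1

0b1011010101111011000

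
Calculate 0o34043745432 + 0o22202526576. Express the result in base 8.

Add column by column in base 8, right to left:
  2+6 = 0 carry 1
  3+7+1 = 3 carry 1
  4+5+1 = 2 carry 1
  5+6+1 = 4 carry 1
  4+2+1 = 7
  7+5 = 4 carry 1
  3+2+1 = 6
  4+0 = 4
  0+2 = 2
  4+2 = 6
  3+2 = 5

0o56246474230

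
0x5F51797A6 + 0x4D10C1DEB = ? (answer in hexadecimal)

Add column by column in base 16, right to left:
  6+B = 1 carry 1
  A+E+1 = 9 carry 1
  7+D+1 = 5 carry 1
  9+1+1 = B
  7+C = 3 carry 1
  1+0+1 = 2
  5+1 = 6
  F+D = C carry 1
  5+4+1 = A

0xAC623B591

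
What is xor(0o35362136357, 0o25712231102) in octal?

0o10470307255

XOR each oct digit independently (no carries):
  3^2=1, 5^5=0, 3^7=4, 6^1=7, 2^2=0, 1^2=3, 3^3=0, 6^1=7, 3^1=2, 5^0=5, 7^2=5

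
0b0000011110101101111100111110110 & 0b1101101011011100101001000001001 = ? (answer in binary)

AND bit by bit (1 only where both bits are 1):
  0000011110101101111100111110110
& 1101101011011100101001000001001
= 0000001010001100101000000000000

0b0000001010001100101000000000000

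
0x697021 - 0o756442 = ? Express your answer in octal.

0x697021 = 0o32270041 in octal.
Subtract column by column in base 8:
  1-2 → 7 (borrow)
  4-4-1 → 7 (borrow)
  0-4-1 → 3 (borrow)
  0-6-1 → 1 (borrow)
  7-5-1 → 1
  2-7 → 3 (borrow)
  2-0-1 → 1
  3-0 → 3

0o31311377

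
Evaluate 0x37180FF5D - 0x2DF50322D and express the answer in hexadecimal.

0x9230CD30

Subtract column by column in base 16:
  D-D → 0
  5-2 → 3
  F-2 → D
  F-3 → C
  0-0 → 0
  8-5 → 3
  1-F → 2 (borrow)
  7-D-1 → 9 (borrow)
  3-2-1 → 0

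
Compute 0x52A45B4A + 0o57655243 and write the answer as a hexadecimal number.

0x5363B5ED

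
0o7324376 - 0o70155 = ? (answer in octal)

Subtract column by column in base 8:
  6-5 → 1
  7-5 → 2
  3-1 → 2
  4-0 → 4
  2-7 → 3 (borrow)
  3-0-1 → 2
  7-0 → 7

0o7234221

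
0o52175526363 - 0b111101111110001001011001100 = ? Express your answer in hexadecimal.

0x14a379a27

0o52175526363 = 0x151f6acf3 in hexadecimal.
0b111101111110001001011001100 = 0x7bf12cc in hexadecimal.
Subtract column by column in base 16:
  3-c → 7 (borrow)
  f-c-1 → 2
  c-2 → a
  a-1 → 9
  6-f → 7 (borrow)
  f-b-1 → 3
  1-7 → a (borrow)
  5-0-1 → 4
  1-0 → 1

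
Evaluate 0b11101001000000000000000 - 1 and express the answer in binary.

The trailing 15 digits are 0, so subtracting 1 borrows through: they become 1 and the next digit up decrements.

0b11101000111111111111111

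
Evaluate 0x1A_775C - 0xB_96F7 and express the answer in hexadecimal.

0xEE065

Subtract column by column in base 16:
  C-7 → 5
  5-F → 6 (borrow)
  7-6-1 → 0
  7-9 → E (borrow)
  A-B-1 → E (borrow)
  1-0-1 → 0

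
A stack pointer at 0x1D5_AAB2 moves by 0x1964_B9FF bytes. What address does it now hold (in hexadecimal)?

Add column by column in base 16, right to left:
  2+F = 1 carry 1
  B+F+1 = B carry 1
  A+9+1 = 4 carry 1
  A+B+1 = 6 carry 1
  5+4+1 = A
  D+6 = 3 carry 1
  1+9+1 = B
  0+1 = 1

0x1B3A64B1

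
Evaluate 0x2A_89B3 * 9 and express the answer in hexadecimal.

Multiply each base-16 digit by 9, carrying:
  3×9 = 27 → write B carry 1
  B×9+1 = 100 → write 4 carry 6
  9×9+6 = 87 → write 7 carry 5
  8×9+5 = 77 → write D carry 4
  A×9+4 = 94 → write E carry 5
  2×9+5 = 23 → write 7 carry 1
  remaining carry: 1

0x17ED74B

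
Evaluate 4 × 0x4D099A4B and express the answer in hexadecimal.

0x13426692C

Multiply each base-16 digit by 4, carrying:
  B×4 = 44 → write C carry 2
  4×4+2 = 18 → write 2 carry 1
  A×4+1 = 41 → write 9 carry 2
  9×4+2 = 38 → write 6 carry 2
  9×4+2 = 38 → write 6 carry 2
  0×4+2 = 2 → write 2
  D×4 = 52 → write 4 carry 3
  4×4+3 = 19 → write 3 carry 1
  remaining carry: 1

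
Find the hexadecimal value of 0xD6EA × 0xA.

Multiply each base-16 digit by 10, carrying:
  A×10 = 100 → write 4 carry 6
  E×10+6 = 146 → write 2 carry 9
  6×10+9 = 69 → write 5 carry 4
  D×10+4 = 134 → write 6 carry 8
  remaining carry: 8

0x86524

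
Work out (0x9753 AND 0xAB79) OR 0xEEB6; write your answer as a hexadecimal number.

0x9753 AND 0xAB79 = 0x8351.
Then OR with 0xEEB6.

0xEFF7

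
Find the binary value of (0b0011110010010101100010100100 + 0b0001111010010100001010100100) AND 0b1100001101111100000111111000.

0b100001100101000000101001000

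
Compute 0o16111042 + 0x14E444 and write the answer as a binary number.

0b10011010111011001100110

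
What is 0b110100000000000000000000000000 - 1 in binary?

0b110011111111111111111111111111

The trailing 26 digits are 0, so subtracting 1 borrows through: they become 1 and the next digit up decrements.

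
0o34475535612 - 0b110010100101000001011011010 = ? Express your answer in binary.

0b11011110101001000011100010110000

0o34475535612 = 0b11100100111101101011101110001010 in binary.
Subtract column by column in base 2:
  0-0 → 0
  1-1 → 0
  0-0 → 0
  1-1 → 0
  0-1 → 1 (borrow)
  0-0-1 → 1 (borrow)
  0-1-1 → 0 (borrow)
  1-1-1 → 1 (borrow)
  1-0-1 → 0
  1-1 → 0
  0-0 → 0
  1-0 → 1
  1-0 → 1
  1-0 → 1
  0-0 → 0
  1-1 → 0
  0-0 → 0
  1-1 → 0
  1-0 → 1
  0-0 → 0
  1-1 → 0
  1-0 → 1
  1-1 → 0
  1-0 → 1
  0-0 → 0
  0-1 → 1 (borrow)
  1-1-1 → 1 (borrow)
  0-0-1 → 1 (borrow)
  0-0-1 → 1 (borrow)
  1-0-1 → 0
  1-0 → 1
  1-0 → 1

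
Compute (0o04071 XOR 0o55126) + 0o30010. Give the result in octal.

0o101167

First 0o04071 XOR 0o55126 = 0o51157.
Add column by column in base 8, right to left:
  7+0 = 7
  5+1 = 6
  1+0 = 1
  1+0 = 1
  5+3 = 0 carry 1
  final carry 1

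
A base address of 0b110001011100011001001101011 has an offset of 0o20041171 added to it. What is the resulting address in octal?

0o633472344

0b110001011100011001001101011 = 0o613431153 in octal.
Add column by column in base 8, right to left:
  3+1 = 4
  5+7 = 4 carry 1
  1+1+1 = 3
  1+1 = 2
  3+4 = 7
  4+0 = 4
  3+0 = 3
  1+2 = 3
  6+0 = 6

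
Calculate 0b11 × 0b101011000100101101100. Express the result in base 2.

0b10000001001110001000100

Multiply each base-2 digit by 3, carrying:
  0×3 = 0 → write 0
  0×3 = 0 → write 0
  1×3 = 3 → write 1 carry 1
  1×3+1 = 4 → write 0 carry 2
  0×3+2 = 2 → write 0 carry 1
  1×3+1 = 4 → write 0 carry 2
  1×3+2 = 5 → write 1 carry 2
  0×3+2 = 2 → write 0 carry 1
  1×3+1 = 4 → write 0 carry 2
  0×3+2 = 2 → write 0 carry 1
  0×3+1 = 1 → write 1
  1×3 = 3 → write 1 carry 1
  0×3+1 = 1 → write 1
  0×3 = 0 → write 0
  0×3 = 0 → write 0
  1×3 = 3 → write 1 carry 1
  1×3+1 = 4 → write 0 carry 2
  0×3+2 = 2 → write 0 carry 1
  1×3+1 = 4 → write 0 carry 2
  0×3+2 = 2 → write 0 carry 1
  1×3+1 = 4 → write 0 carry 2
  remaining carry: 10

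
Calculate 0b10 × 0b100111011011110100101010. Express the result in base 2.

Multiply each base-2 digit by 2, carrying:
  0×2 = 0 → write 0
  1×2 = 2 → write 0 carry 1
  0×2+1 = 1 → write 1
  1×2 = 2 → write 0 carry 1
  0×2+1 = 1 → write 1
  1×2 = 2 → write 0 carry 1
  0×2+1 = 1 → write 1
  0×2 = 0 → write 0
  1×2 = 2 → write 0 carry 1
  0×2+1 = 1 → write 1
  1×2 = 2 → write 0 carry 1
  1×2+1 = 3 → write 1 carry 1
  1×2+1 = 3 → write 1 carry 1
  1×2+1 = 3 → write 1 carry 1
  0×2+1 = 1 → write 1
  1×2 = 2 → write 0 carry 1
  1×2+1 = 3 → write 1 carry 1
  0×2+1 = 1 → write 1
  1×2 = 2 → write 0 carry 1
  1×2+1 = 3 → write 1 carry 1
  1×2+1 = 3 → write 1 carry 1
  0×2+1 = 1 → write 1
  0×2 = 0 → write 0
  1×2 = 2 → write 0 carry 1
  remaining carry: 1

0b1001110110111101001010100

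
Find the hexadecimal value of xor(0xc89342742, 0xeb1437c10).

0x238775b52

XOR each hex digit independently (no carries):
  c^e=2, 8^b=3, 9^1=8, 3^4=7, 4^3=7, 2^7=5, 7^c=b, 4^1=5, 2^0=2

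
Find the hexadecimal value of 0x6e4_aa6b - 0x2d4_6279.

Subtract column by column in base 16:
  b-9 → 2
  6-7 → f (borrow)
  a-2-1 → 7
  a-6 → 4
  4-4 → 0
  e-d → 1
  6-2 → 4

0x41047f2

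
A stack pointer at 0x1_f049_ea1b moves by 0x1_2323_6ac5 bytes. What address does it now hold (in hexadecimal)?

Add column by column in base 16, right to left:
  b+5 = 0 carry 1
  1+c+1 = e
  a+a = 4 carry 1
  e+6+1 = 5 carry 1
  9+3+1 = d
  4+2 = 6
  0+3 = 3
  f+2 = 1 carry 1
  1+1+1 = 3

0x3136d54e0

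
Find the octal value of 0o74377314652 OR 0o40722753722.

0o74777757772

OR each oct digit independently (no carries):
  7|4=7, 4|0=4, 3|7=7, 7|2=7, 7|2=7, 3|7=7, 1|5=5, 4|3=7, 6|7=7, 5|2=7, 2|2=2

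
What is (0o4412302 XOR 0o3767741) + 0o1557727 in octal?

0o11155372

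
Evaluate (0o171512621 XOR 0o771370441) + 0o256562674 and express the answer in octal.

First 0o171512621 XOR 0o771370441 = 0o600662260.
Add column by column in base 8, right to left:
  0+4 = 4
  6+7 = 5 carry 1
  2+6+1 = 1 carry 1
  2+2+1 = 5
  6+6 = 4 carry 1
  6+5+1 = 4 carry 1
  0+6+1 = 7
  0+5 = 5
  6+2 = 0 carry 1
  final carry 1

0o1057445154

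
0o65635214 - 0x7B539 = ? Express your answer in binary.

0b110011111000010101010011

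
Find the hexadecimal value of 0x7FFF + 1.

The trailing 3 digits are F (max in base 16), so adding 1 cascades: they roll to 0 and the next digit up increments.

0x8000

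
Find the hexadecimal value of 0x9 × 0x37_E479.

0x1F70841

Multiply each base-16 digit by 9, carrying:
  9×9 = 81 → write 1 carry 5
  7×9+5 = 68 → write 4 carry 4
  4×9+4 = 40 → write 8 carry 2
  E×9+2 = 128 → write 0 carry 8
  7×9+8 = 71 → write 7 carry 4
  3×9+4 = 31 → write F carry 1
  remaining carry: 1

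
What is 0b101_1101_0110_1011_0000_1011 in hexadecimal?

0x5D6B0B

Group the bits into nibbles: 0101 1101 0110 1011 0000 1011 → 5D6B0B.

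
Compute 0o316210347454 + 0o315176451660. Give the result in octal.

Add column by column in base 8, right to left:
  4+0 = 4
  5+6 = 3 carry 1
  4+6+1 = 3 carry 1
  7+1+1 = 1 carry 1
  4+5+1 = 2 carry 1
  3+4+1 = 0 carry 1
  0+6+1 = 7
  1+7 = 0 carry 1
  2+1+1 = 4
  6+5 = 3 carry 1
  1+1+1 = 3
  3+3 = 6

0o633407021334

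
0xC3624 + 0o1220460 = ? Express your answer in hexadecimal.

0o1220460 = 0x52130 in hexadecimal.
Add column by column in base 16, right to left:
  4+0 = 4
  2+3 = 5
  6+1 = 7
  3+2 = 5
  C+5 = 1 carry 1
  final carry 1

0x115754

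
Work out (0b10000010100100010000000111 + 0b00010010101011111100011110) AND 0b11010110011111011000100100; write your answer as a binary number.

0b10010100010000001000100100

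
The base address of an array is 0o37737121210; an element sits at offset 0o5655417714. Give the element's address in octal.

0o45614541124

Add column by column in base 8, right to left:
  0+4 = 4
  1+1 = 2
  2+7 = 1 carry 1
  1+7+1 = 1 carry 1
  2+1+1 = 4
  1+4 = 5
  7+5 = 4 carry 1
  3+5+1 = 1 carry 1
  7+6+1 = 6 carry 1
  7+5+1 = 5 carry 1
  3+0+1 = 4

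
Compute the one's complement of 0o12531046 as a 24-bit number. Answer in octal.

0o65246731

Each oct digit d becomes 7−d:
  1→6, 2→5, 5→2, 3→4, 1→6, 0→7, 4→3, 6→1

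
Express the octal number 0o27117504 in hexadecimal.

Each octal digit is 3 bits: 2=010 7=111 1=001 1=001 7=111 5=101 0=000 4=100.
Group the bits into nibbles: 0101 1100 1001 1111 0100 0100 → 5c9f44.

0x5c9f44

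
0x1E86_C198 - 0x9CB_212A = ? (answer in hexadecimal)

0x14BBA06E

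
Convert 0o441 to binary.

0b100100001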